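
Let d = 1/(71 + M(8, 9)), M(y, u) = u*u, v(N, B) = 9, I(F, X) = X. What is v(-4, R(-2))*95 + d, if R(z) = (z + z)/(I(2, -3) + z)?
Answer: 129961/152 ≈ 855.01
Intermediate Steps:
R(z) = 2*z/(-3 + z) (R(z) = (z + z)/(-3 + z) = (2*z)/(-3 + z) = 2*z/(-3 + z))
M(y, u) = u²
d = 1/152 (d = 1/(71 + 9²) = 1/(71 + 81) = 1/152 ≈ 0.0065789)
v(-4, R(-2))*95 + d = 9*95 + 1/152 = 855 + 1/152 = 129961/152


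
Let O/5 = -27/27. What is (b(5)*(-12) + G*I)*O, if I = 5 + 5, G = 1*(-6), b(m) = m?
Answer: 600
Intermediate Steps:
G = -6
I = 10
O = -5 (O = 5*(-27/27) = 5*(-27*1/27) = 5*(-1) = -5)
(b(5)*(-12) + G*I)*O = (5*(-12) - 6*10)*(-5) = (-60 - 60)*(-5) = -120*(-5) = 600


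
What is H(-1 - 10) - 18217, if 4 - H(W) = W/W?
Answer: -18214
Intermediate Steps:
H(W) = 3 (H(W) = 4 - W/W = 4 - 1*1 = 4 - 1 = 3)
H(-1 - 10) - 18217 = 3 - 18217 = -18214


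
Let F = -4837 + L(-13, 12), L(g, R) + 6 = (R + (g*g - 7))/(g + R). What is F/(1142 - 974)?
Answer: -5017/168 ≈ -29.863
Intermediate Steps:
L(g, R) = -6 + (-7 + R + g**2)/(R + g) (L(g, R) = -6 + (R + (g*g - 7))/(g + R) = -6 + (R + (g**2 - 7))/(R + g) = -6 + (R + (-7 + g**2))/(R + g) = -6 + (-7 + R + g**2)/(R + g))
F = -5017 (F = -4837 + (-7 + (-13)**2 - 6*(-13) - 5*12)/(12 - 13) = -4837 + (-7 + 169 + 78 - 60)/(-1) = -4837 - 1*180 = -4837 - 180 = -5017)
F/(1142 - 974) = -5017/(1142 - 974) = -5017/168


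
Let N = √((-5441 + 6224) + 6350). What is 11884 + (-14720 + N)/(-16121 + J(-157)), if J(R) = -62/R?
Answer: 6015988516/506187 - 157*√7133/2530935 ≈ 11885.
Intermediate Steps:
N = √7133 (N = √(783 + 6350) = √7133 ≈ 84.457)
11884 + (-14720 + N)/(-16121 + J(-157)) = 11884 + (-14720 + √7133)/(-16121 - 62/(-157)) = 11884 + (-14720 + √7133)/(-16121 - 62*(-1/157)) = 11884 + (-14720 + √7133)/(-16121 + 62/157) = 11884 + (-14720 + √7133)/(-2530935/157) = 11884 + (-14720 + √7133)*(-157/2530935) = 11884 + (462208/506187 - 157*√7133/2530935) = 6015988516/506187 - 157*√7133/2530935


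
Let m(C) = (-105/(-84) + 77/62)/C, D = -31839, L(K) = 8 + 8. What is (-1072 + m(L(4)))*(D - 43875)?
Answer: 80504386923/992 ≈ 8.1154e+7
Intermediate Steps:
L(K) = 16
m(C) = 309/(124*C) (m(C) = (-105*(-1/84) + 77*(1/62))/C = (5/4 + 77/62)/C = 309/(124*C))
(-1072 + m(L(4)))*(D - 43875) = (-1072 + (309/124)/16)*(-31839 - 43875) = (-1072 + (309/124)*(1/16))*(-75714) = (-1072 + 309/1984)*(-75714) = -2126539/1984*(-75714) = 80504386923/992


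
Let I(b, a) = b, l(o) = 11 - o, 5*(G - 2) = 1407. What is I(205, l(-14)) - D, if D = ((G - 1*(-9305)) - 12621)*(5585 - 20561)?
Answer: -227080063/5 ≈ -4.5416e+7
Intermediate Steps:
G = 1417/5 (G = 2 + (⅕)*1407 = 2 + 1407/5 = 1417/5 ≈ 283.40)
D = 227081088/5 (D = ((1417/5 - 1*(-9305)) - 12621)*(5585 - 20561) = ((1417/5 + 9305) - 12621)*(-14976) = (47942/5 - 12621)*(-14976) = -15163/5*(-14976) = 227081088/5 ≈ 4.5416e+7)
I(205, l(-14)) - D = 205 - 1*227081088/5 = 205 - 227081088/5 = -227080063/5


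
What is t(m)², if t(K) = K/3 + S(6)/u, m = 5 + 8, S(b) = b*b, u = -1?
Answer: 9025/9 ≈ 1002.8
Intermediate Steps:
S(b) = b²
m = 13
t(K) = -36 + K/3 (t(K) = K/3 + 6²/(-1) = K*(⅓) + 36*(-1) = K/3 - 36 = -36 + K/3)
t(m)² = (-36 + (⅓)*13)² = (-36 + 13/3)² = (-95/3)² = 9025/9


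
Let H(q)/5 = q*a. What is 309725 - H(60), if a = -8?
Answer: 312125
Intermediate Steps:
H(q) = -40*q (H(q) = 5*(q*(-8)) = 5*(-8*q) = -40*q)
309725 - H(60) = 309725 - (-40)*60 = 309725 - 1*(-2400) = 309725 + 2400 = 312125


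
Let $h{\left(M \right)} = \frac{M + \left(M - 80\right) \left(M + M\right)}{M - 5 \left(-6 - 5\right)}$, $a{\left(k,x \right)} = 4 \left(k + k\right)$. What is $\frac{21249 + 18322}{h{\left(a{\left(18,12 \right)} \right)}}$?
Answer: $\frac{7874629}{18576} \approx 423.91$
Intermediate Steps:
$a{\left(k,x \right)} = 8 k$ ($a{\left(k,x \right)} = 4 \cdot 2 k = 8 k$)
$h{\left(M \right)} = \frac{M + 2 M \left(-80 + M\right)}{55 + M}$ ($h{\left(M \right)} = \frac{M + \left(-80 + M\right) 2 M}{M - -55} = \frac{M + 2 M \left(-80 + M\right)}{M + 55} = \frac{M + 2 M \left(-80 + M\right)}{55 + M}$)
$\frac{21249 + 18322}{h{\left(a{\left(18,12 \right)} \right)}} = \frac{21249 + 18322}{8 \cdot 18 \frac{1}{55 + 8 \cdot 18} \left(-159 + 2 \cdot 8 \cdot 18\right)} = \frac{39571}{144 \frac{1}{55 + 144} \left(-159 + 2 \cdot 144\right)} = \frac{39571}{144 \cdot \frac{1}{199} \left(-159 + 288\right)} = \frac{39571}{144 \cdot \frac{1}{199} \cdot 129} = \frac{39571}{\frac{18576}{199}} = 39571 \cdot \frac{199}{18576} = \frac{7874629}{18576}$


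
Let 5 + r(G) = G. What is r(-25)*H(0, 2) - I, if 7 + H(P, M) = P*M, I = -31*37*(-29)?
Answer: -33053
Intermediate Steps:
I = 33263 (I = -1147*(-29) = 33263)
H(P, M) = -7 + M*P (H(P, M) = -7 + P*M = -7 + M*P)
r(G) = -5 + G
r(-25)*H(0, 2) - I = (-5 - 25)*(-7 + 2*0) - 1*33263 = -30*(-7 + 0) - 33263 = -30*(-7) - 33263 = 210 - 33263 = -33053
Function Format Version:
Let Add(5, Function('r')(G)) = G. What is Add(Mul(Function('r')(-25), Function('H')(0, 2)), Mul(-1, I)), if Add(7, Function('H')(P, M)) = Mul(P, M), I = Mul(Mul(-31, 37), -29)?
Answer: -33053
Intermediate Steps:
I = 33263 (I = Mul(-1147, -29) = 33263)
Function('H')(P, M) = Add(-7, Mul(M, P)) (Function('H')(P, M) = Add(-7, Mul(P, M)) = Add(-7, Mul(M, P)))
Function('r')(G) = Add(-5, G)
Add(Mul(Function('r')(-25), Function('H')(0, 2)), Mul(-1, I)) = Add(Mul(Add(-5, -25), Add(-7, Mul(2, 0))), Mul(-1, 33263)) = Add(Mul(-30, Add(-7, 0)), -33263) = Add(Mul(-30, -7), -33263) = Add(210, -33263) = -33053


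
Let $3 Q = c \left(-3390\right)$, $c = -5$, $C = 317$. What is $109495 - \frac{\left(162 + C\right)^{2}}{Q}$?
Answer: $\frac{618417309}{5650} \approx 1.0945 \cdot 10^{5}$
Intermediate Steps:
$Q = 5650$ ($Q = \frac{\left(-5\right) \left(-3390\right)}{3} = \frac{1}{3} \cdot 16950 = 5650$)
$109495 - \frac{\left(162 + C\right)^{2}}{Q} = 109495 - \frac{\left(162 + 317\right)^{2}}{5650} = 109495 - 479^{2} \cdot \frac{1}{5650} = 109495 - 229441 \cdot \frac{1}{5650} = 109495 - \frac{229441}{5650} = \frac{618417309}{5650}$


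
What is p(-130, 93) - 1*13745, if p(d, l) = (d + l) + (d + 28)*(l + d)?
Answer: -10008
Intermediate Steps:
p(d, l) = d + l + (28 + d)*(d + l) (p(d, l) = (d + l) + (28 + d)*(d + l) = d + l + (28 + d)*(d + l))
p(-130, 93) - 1*13745 = ((-130)² + 29*(-130) + 29*93 - 130*93) - 1*13745 = (16900 - 3770 + 2697 - 12090) - 13745 = 3737 - 13745 = -10008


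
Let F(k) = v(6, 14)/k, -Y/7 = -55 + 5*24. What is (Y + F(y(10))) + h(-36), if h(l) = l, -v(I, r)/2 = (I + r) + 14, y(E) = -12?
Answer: -1456/3 ≈ -485.33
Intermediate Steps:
v(I, r) = -28 - 2*I - 2*r (v(I, r) = -2*((I + r) + 14) = -2*(14 + I + r) = -28 - 2*I - 2*r)
Y = -455 (Y = -7*(-55 + 5*24) = -7*(-55 + 120) = -7*65 = -455)
F(k) = -68/k (F(k) = (-28 - 2*6 - 2*14)/k = (-28 - 12 - 28)/k = -68/k)
(Y + F(y(10))) + h(-36) = (-455 - 68/(-12)) - 36 = (-455 - 68*(-1/12)) - 36 = (-455 + 17/3) - 36 = -1348/3 - 36 = -1456/3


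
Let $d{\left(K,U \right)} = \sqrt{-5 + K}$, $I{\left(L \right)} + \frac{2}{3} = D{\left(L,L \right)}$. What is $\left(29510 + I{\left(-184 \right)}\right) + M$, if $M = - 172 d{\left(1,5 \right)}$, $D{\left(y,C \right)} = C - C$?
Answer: $\frac{88528}{3} - 344 i \approx 29509.0 - 344.0 i$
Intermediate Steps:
$D{\left(y,C \right)} = 0$
$I{\left(L \right)} = - \frac{2}{3}$ ($I{\left(L \right)} = - \frac{2}{3} + 0 = - \frac{2}{3}$)
$M = - 344 i$ ($M = - 172 \sqrt{-5 + 1} = - 172 \sqrt{-4} = - 172 \cdot 2 i = - 344 i \approx - 344.0 i$)
$\left(29510 + I{\left(-184 \right)}\right) + M = \left(29510 - \frac{2}{3}\right) - 344 i = \frac{88528}{3} - 344 i$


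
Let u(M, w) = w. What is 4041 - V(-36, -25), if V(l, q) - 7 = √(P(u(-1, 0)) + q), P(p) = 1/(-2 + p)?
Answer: 4034 - I*√102/2 ≈ 4034.0 - 5.0498*I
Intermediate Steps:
V(l, q) = 7 + √(-½ + q) (V(l, q) = 7 + √(1/(-2 + 0) + q) = 7 + √(1/(-2) + q) = 7 + √(-½ + q))
4041 - V(-36, -25) = 4041 - (7 + √(-2 + 4*(-25))/2) = 4041 - (7 + √(-2 - 100)/2) = 4041 - (7 + √(-102)/2) = 4041 - (7 + (I*√102)/2) = 4041 - (7 + I*√102/2) = 4041 + (-7 - I*√102/2) = 4034 - I*√102/2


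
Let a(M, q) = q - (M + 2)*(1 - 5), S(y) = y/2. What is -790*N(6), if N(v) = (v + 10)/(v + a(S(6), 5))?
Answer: -12640/31 ≈ -407.74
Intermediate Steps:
S(y) = y/2 (S(y) = y*(1/2) = y/2)
a(M, q) = 8 + q + 4*M (a(M, q) = q - (2 + M)*(-4) = q - (-8 - 4*M) = q + (8 + 4*M) = 8 + q + 4*M)
N(v) = (10 + v)/(25 + v) (N(v) = (v + 10)/(v + (8 + 5 + 4*((1/2)*6))) = (10 + v)/(v + (8 + 5 + 4*3)) = (10 + v)/(v + (8 + 5 + 12)) = (10 + v)/(v + 25) = (10 + v)/(25 + v))
-790*N(6) = -790*(10 + 6)/(25 + 6) = -790*16/31 = -12640/31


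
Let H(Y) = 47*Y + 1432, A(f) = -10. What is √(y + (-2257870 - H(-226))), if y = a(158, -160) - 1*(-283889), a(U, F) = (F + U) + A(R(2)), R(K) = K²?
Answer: I*√1964803 ≈ 1401.7*I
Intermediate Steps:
a(U, F) = -10 + F + U (a(U, F) = (F + U) - 10 = -10 + F + U)
H(Y) = 1432 + 47*Y
y = 283877 (y = (-10 - 160 + 158) - 1*(-283889) = -12 + 283889 = 283877)
√(y + (-2257870 - H(-226))) = √(283877 + (-2257870 - (1432 + 47*(-226)))) = √(283877 + (-2257870 - (1432 - 10622))) = √(283877 + (-2257870 - 1*(-9190))) = √(283877 + (-2257870 + 9190)) = √(283877 - 2248680) = √(-1964803) = I*√1964803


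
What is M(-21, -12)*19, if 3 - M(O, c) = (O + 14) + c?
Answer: 418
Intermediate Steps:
M(O, c) = -11 - O - c (M(O, c) = 3 - ((O + 14) + c) = 3 - ((14 + O) + c) = 3 - (14 + O + c) = 3 + (-14 - O - c) = -11 - O - c)
M(-21, -12)*19 = (-11 - 1*(-21) - 1*(-12))*19 = (-11 + 21 + 12)*19 = 22*19 = 418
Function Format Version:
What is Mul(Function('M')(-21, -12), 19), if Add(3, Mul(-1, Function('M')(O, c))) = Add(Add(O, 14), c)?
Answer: 418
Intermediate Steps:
Function('M')(O, c) = Add(-11, Mul(-1, O), Mul(-1, c)) (Function('M')(O, c) = Add(3, Mul(-1, Add(Add(O, 14), c))) = Add(3, Mul(-1, Add(Add(14, O), c))) = Add(3, Mul(-1, Add(14, O, c))) = Add(3, Add(-14, Mul(-1, O), Mul(-1, c))) = Add(-11, Mul(-1, O), Mul(-1, c)))
Mul(Function('M')(-21, -12), 19) = Mul(Add(-11, Mul(-1, -21), Mul(-1, -12)), 19) = Mul(Add(-11, 21, 12), 19) = Mul(22, 19) = 418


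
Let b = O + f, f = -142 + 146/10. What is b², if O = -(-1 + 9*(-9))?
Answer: 51529/25 ≈ 2061.2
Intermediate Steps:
f = -637/5 (f = -142 + 146*(⅒) = -142 + 73/5 = -637/5 ≈ -127.40)
O = 82 (O = -(-1 - 81) = -1*(-82) = 82)
b = -227/5 (b = 82 - 637/5 = -227/5 ≈ -45.400)
b² = (-227/5)² = 51529/25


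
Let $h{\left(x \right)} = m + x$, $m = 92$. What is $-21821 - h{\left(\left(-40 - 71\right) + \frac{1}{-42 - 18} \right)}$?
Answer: $- \frac{1308119}{60} \approx -21802.0$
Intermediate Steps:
$h{\left(x \right)} = 92 + x$
$-21821 - h{\left(\left(-40 - 71\right) + \frac{1}{-42 - 18} \right)} = -21821 - \left(92 + \left(\left(-40 - 71\right) + \frac{1}{-42 - 18}\right)\right) = -21821 - \left(92 - \left(111 - \frac{1}{-60}\right)\right) = -21821 - \left(92 - \frac{6661}{60}\right) = -21821 - - \frac{1141}{60} = -21821 + \frac{1141}{60} = - \frac{1308119}{60}$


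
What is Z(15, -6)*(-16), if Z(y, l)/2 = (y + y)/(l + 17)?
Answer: -960/11 ≈ -87.273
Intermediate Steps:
Z(y, l) = 4*y/(17 + l) (Z(y, l) = 2*((y + y)/(l + 17)) = 2*((2*y)/(17 + l)) = 2*(2*y/(17 + l)) = 4*y/(17 + l))
Z(15, -6)*(-16) = (4*15/(17 - 6))*(-16) = (4*15/11)*(-16) = (4*15*(1/11))*(-16) = (60/11)*(-16) = -960/11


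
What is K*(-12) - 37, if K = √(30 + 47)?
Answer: -37 - 12*√77 ≈ -142.30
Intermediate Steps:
K = √77 ≈ 8.7750
K*(-12) - 37 = √77*(-12) - 37 = -12*√77 - 37 = -37 - 12*√77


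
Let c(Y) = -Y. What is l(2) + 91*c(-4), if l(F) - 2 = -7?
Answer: 359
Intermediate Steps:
l(F) = -5 (l(F) = 2 - 7 = -5)
l(2) + 91*c(-4) = -5 + 91*(-1*(-4)) = -5 + 91*4 = -5 + 364 = 359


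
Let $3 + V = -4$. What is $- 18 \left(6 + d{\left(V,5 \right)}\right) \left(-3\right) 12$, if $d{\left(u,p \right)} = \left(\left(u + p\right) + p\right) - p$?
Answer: $2592$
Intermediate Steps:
$V = -7$ ($V = -3 - 4 = -7$)
$d{\left(u,p \right)} = p + u$ ($d{\left(u,p \right)} = \left(\left(p + u\right) + p\right) - p = \left(u + 2 p\right) - p = p + u$)
$- 18 \left(6 + d{\left(V,5 \right)}\right) \left(-3\right) 12 = - 18 \left(6 + \left(5 - 7\right)\right) \left(-3\right) 12 = - 18 \left(6 - 2\right) \left(-3\right) 12 = - 18 \cdot 4 \left(-3\right) 12 = \left(-18\right) \left(-12\right) 12 = 216 \cdot 12 = 2592$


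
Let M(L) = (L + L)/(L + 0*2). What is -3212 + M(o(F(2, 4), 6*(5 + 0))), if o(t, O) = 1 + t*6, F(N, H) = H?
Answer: -3210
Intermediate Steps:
o(t, O) = 1 + 6*t
M(L) = 2 (M(L) = (2*L)/(L + 0) = (2*L)/L = 2)
-3212 + M(o(F(2, 4), 6*(5 + 0))) = -3212 + 2 = -3210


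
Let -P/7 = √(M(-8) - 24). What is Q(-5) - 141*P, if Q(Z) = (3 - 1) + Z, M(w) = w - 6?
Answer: -3 + 987*I*√38 ≈ -3.0 + 6084.3*I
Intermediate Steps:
M(w) = -6 + w
Q(Z) = 2 + Z
P = -7*I*√38 (P = -7*√((-6 - 8) - 24) = -7*√(-14 - 24) = -7*I*√38 ≈ -43.151*I)
Q(-5) - 141*P = (2 - 5) - (-987)*I*√38 = -3 + 987*I*√38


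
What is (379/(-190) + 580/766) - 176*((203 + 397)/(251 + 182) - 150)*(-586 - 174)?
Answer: -626364612114681/31509410 ≈ -1.9879e+7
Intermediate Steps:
(379/(-190) + 580/766) - 176*((203 + 397)/(251 + 182) - 150)*(-586 - 174) = (379*(-1/190) + 580*(1/766)) - 176*(600/433 - 150)*(-760) = (-379/190 + 290/383) - 176*(600*(1/433) - 150)*(-760) = -90057/72770 - 176*(600/433 - 150)*(-760) = -90057/72770 - (-11325600)*(-760)/433 = -90057/72770 - 176*48906000/433 = -90057/72770 - 8607456000/433 = -626364612114681/31509410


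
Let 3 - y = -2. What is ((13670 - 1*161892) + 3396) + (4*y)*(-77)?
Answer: -146366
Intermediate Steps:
y = 5 (y = 3 - 1*(-2) = 3 + 2 = 5)
((13670 - 1*161892) + 3396) + (4*y)*(-77) = ((13670 - 1*161892) + 3396) + (4*5)*(-77) = ((13670 - 161892) + 3396) + 20*(-77) = (-148222 + 3396) - 1540 = -144826 - 1540 = -146366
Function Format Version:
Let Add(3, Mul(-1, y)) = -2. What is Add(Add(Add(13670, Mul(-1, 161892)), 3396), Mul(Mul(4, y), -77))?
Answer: -146366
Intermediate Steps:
y = 5 (y = Add(3, Mul(-1, -2)) = Add(3, 2) = 5)
Add(Add(Add(13670, Mul(-1, 161892)), 3396), Mul(Mul(4, y), -77)) = Add(Add(Add(13670, Mul(-1, 161892)), 3396), Mul(Mul(4, 5), -77)) = Add(Add(Add(13670, -161892), 3396), Mul(20, -77)) = Add(Add(-148222, 3396), -1540) = Add(-144826, -1540) = -146366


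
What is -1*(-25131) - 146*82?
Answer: 13159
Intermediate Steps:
-1*(-25131) - 146*82 = 25131 - 11972 = 13159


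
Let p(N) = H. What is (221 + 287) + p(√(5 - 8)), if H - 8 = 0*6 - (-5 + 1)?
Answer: 520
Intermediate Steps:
H = 12 (H = 8 + (0*6 - (-5 + 1)) = 8 + (0 - 1*(-4)) = 8 + (0 + 4) = 8 + 4 = 12)
p(N) = 12
(221 + 287) + p(√(5 - 8)) = (221 + 287) + 12 = 508 + 12 = 520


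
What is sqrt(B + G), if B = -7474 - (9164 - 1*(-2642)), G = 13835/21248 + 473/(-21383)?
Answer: I*sqrt(15546272743223452991)/28396624 ≈ 138.85*I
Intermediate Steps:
G = 285783501/454345984 (G = 13835*(1/21248) + 473*(-1/21383) = 13835/21248 - 473/21383 = 285783501/454345984 ≈ 0.62900)
B = -19280 (B = -7474 - (9164 + 2642) = -7474 - 1*11806 = -7474 - 11806 = -19280)
sqrt(B + G) = sqrt(-19280 + 285783501/454345984) = sqrt(-8759504788019/454345984) = I*sqrt(15546272743223452991)/28396624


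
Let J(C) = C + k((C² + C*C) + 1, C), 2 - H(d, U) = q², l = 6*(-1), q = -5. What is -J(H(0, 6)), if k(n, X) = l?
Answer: 29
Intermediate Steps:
l = -6
H(d, U) = -23 (H(d, U) = 2 - 1*(-5)² = 2 - 1*25 = 2 - 25 = -23)
k(n, X) = -6
J(C) = -6 + C (J(C) = C - 6 = -6 + C)
-J(H(0, 6)) = -(-6 - 23) = -1*(-29) = 29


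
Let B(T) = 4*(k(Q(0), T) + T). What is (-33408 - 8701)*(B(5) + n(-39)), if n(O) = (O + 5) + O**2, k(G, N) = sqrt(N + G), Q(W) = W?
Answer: -63458263 - 168436*sqrt(5) ≈ -6.3835e+7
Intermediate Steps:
k(G, N) = sqrt(G + N)
B(T) = 4*T + 4*sqrt(T) (B(T) = 4*(sqrt(0 + T) + T) = 4*(sqrt(T) + T) = 4*(T + sqrt(T)) = 4*T + 4*sqrt(T))
n(O) = 5 + O + O**2 (n(O) = (5 + O) + O**2 = 5 + O + O**2)
(-33408 - 8701)*(B(5) + n(-39)) = (-33408 - 8701)*((4*5 + 4*sqrt(5)) + (5 - 39 + (-39)**2)) = -42109*((20 + 4*sqrt(5)) + (5 - 39 + 1521)) = -42109*((20 + 4*sqrt(5)) + 1487) = -42109*(1507 + 4*sqrt(5)) = -63458263 - 168436*sqrt(5)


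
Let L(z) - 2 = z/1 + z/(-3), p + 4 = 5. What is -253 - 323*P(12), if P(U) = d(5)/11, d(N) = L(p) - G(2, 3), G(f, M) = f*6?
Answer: 695/33 ≈ 21.061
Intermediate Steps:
G(f, M) = 6*f
p = 1 (p = -4 + 5 = 1)
L(z) = 2 + 2*z/3 (L(z) = 2 + (z/1 + z/(-3)) = 2 + (z*1 + z*(-1/3)) = 2 + (z - z/3) = 2 + 2*z/3)
d(N) = -28/3 (d(N) = (2 + (2/3)*1) - 6*2 = (2 + 2/3) - 1*12 = 8/3 - 12 = -28/3)
P(U) = -28/33 (P(U) = -28/3/11 = -28/3*1/11 = -28/33)
-253 - 323*P(12) = -253 - 323*(-28/33) = -253 + 9044/33 = 695/33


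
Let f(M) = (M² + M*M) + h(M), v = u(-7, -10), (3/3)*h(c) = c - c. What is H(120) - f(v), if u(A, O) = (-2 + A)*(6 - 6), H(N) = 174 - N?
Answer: 54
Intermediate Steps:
h(c) = 0 (h(c) = c - c = 0)
u(A, O) = 0 (u(A, O) = (-2 + A)*0 = 0)
v = 0
f(M) = 2*M² (f(M) = (M² + M*M) + 0 = (M² + M²) + 0 = 2*M² + 0 = 2*M²)
H(120) - f(v) = (174 - 1*120) - 2*0² = (174 - 120) - 2*0 = 54 - 1*0 = 54 + 0 = 54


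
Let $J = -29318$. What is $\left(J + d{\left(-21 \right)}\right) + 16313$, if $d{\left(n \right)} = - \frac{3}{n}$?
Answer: $- \frac{91034}{7} \approx -13005.0$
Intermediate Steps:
$\left(J + d{\left(-21 \right)}\right) + 16313 = \left(-29318 - \frac{3}{-21}\right) + 16313 = \left(-29318 - - \frac{1}{7}\right) + 16313 = \left(-29318 + \frac{1}{7}\right) + 16313 = - \frac{205225}{7} + 16313 = - \frac{91034}{7}$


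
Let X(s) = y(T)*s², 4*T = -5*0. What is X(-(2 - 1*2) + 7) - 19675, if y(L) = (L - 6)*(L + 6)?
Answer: -21439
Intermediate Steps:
T = 0 (T = (-5*0)/4 = (¼)*0 = 0)
y(L) = (-6 + L)*(6 + L)
X(s) = -36*s² (X(s) = (-36 + 0²)*s² = (-36 + 0)*s² = -36*s²)
X(-(2 - 1*2) + 7) - 19675 = -36*(-(2 - 1*2) + 7)² - 19675 = -36*(-(2 - 2) + 7)² - 19675 = -36*(-1*0 + 7)² - 19675 = -36*(0 + 7)² - 19675 = -36*7² - 19675 = -36*49 - 19675 = -1764 - 19675 = -21439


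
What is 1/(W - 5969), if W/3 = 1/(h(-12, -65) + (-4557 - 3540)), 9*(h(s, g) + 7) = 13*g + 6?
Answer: -73775/440363002 ≈ -0.00016753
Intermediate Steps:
h(s, g) = -19/3 + 13*g/9 (h(s, g) = -7 + (13*g + 6)/9 = -7 + (6 + 13*g)/9 = -7 + (⅔ + 13*g/9) = -19/3 + 13*g/9)
W = -27/73775 (W = 3/((-19/3 + (13/9)*(-65)) + (-4557 - 3540)) = 3/((-19/3 - 845/9) - 8097) = 3/(-902/9 - 8097) = 3/(-73775/9) = 3*(-9/73775) = -27/73775 ≈ -0.00036598)
1/(W - 5969) = 1/(-27/73775 - 5969) = 1/(-440363002/73775) = -73775/440363002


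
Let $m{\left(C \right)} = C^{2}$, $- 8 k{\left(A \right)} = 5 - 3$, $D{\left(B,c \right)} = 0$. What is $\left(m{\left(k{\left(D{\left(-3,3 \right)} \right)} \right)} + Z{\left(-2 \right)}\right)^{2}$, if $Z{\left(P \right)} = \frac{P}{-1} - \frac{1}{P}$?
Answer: $\frac{1681}{256} \approx 6.5664$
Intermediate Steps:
$k{\left(A \right)} = - \frac{1}{4}$ ($k{\left(A \right)} = - \frac{5 - 3}{8} = \left(- \frac{1}{8}\right) 2 = - \frac{1}{4}$)
$Z{\left(P \right)} = - P - \frac{1}{P}$ ($Z{\left(P \right)} = P \left(-1\right) - \frac{1}{P} = - P - \frac{1}{P}$)
$\left(m{\left(k{\left(D{\left(-3,3 \right)} \right)} \right)} + Z{\left(-2 \right)}\right)^{2} = \left(\left(- \frac{1}{4}\right)^{2} - - \frac{5}{2}\right)^{2} = \left(\frac{1}{16} + \left(2 - - \frac{1}{2}\right)\right)^{2} = \left(\frac{1}{16} + \left(2 + \frac{1}{2}\right)\right)^{2} = \left(\frac{1}{16} + \frac{5}{2}\right)^{2} = \left(\frac{41}{16}\right)^{2} = \frac{1681}{256}$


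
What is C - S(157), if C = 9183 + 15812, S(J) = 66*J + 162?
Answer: 14471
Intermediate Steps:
S(J) = 162 + 66*J
C = 24995
C - S(157) = 24995 - (162 + 66*157) = 24995 - (162 + 10362) = 24995 - 1*10524 = 24995 - 10524 = 14471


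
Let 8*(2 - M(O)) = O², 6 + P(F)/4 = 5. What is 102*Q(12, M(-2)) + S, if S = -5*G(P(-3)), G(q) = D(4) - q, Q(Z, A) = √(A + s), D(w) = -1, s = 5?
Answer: -15 + 51*√26 ≈ 245.05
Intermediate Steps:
P(F) = -4 (P(F) = -24 + 4*5 = -24 + 20 = -4)
M(O) = 2 - O²/8
Q(Z, A) = √(5 + A) (Q(Z, A) = √(A + 5) = √(5 + A))
G(q) = -1 - q
S = -15 (S = -5*(-1 - 1*(-4)) = -5*(-1 + 4) = -5*3 = -15)
102*Q(12, M(-2)) + S = 102*√(5 + (2 - ⅛*(-2)²)) - 15 = 102*√(5 + (2 - ⅛*4)) - 15 = 102*√(5 + (2 - ½)) - 15 = 102*√(5 + 3/2) - 15 = 102*√(13/2) - 15 = 102*(√26/2) - 15 = 51*√26 - 15 = -15 + 51*√26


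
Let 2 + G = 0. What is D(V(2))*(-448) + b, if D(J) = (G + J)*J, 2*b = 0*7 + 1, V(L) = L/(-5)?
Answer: -21479/50 ≈ -429.58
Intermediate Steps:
G = -2 (G = -2 + 0 = -2)
V(L) = -L/5 (V(L) = L*(-1/5) = -L/5)
b = 1/2 (b = (0*7 + 1)/2 = (0 + 1)/2 = (1/2)*1 = 1/2 ≈ 0.50000)
D(J) = J*(-2 + J) (D(J) = (-2 + J)*J = J*(-2 + J))
D(V(2))*(-448) + b = ((-1/5*2)*(-2 - 1/5*2))*(-448) + 1/2 = -2*(-2 - 2/5)/5*(-448) + 1/2 = -2/5*(-12/5)*(-448) + 1/2 = (24/25)*(-448) + 1/2 = -10752/25 + 1/2 = -21479/50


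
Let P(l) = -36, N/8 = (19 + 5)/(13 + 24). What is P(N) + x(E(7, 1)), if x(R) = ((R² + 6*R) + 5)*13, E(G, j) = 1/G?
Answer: 1980/49 ≈ 40.408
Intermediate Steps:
N = 192/37 (N = 8*((19 + 5)/(13 + 24)) = 8*(24/37) = 192/37 ≈ 5.1892)
x(R) = 65 + 13*R² + 78*R (x(R) = (5 + R² + 6*R)*13 = 65 + 13*R² + 78*R)
P(N) + x(E(7, 1)) = -36 + (65 + 13*(1/7)² + 78/7) = -36 + (65 + 13*(⅐)² + 78*(⅐)) = -36 + (65 + 13*(1/49) + 78/7) = -36 + (65 + 13/49 + 78/7) = -36 + 3744/49 = 1980/49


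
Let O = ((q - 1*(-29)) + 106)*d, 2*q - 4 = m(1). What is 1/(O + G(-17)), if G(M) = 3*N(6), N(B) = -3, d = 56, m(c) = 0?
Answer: 1/7663 ≈ 0.00013050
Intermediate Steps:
q = 2 (q = 2 + (1/2)*0 = 2 + 0 = 2)
G(M) = -9 (G(M) = 3*(-3) = -9)
O = 7672 (O = ((2 - 1*(-29)) + 106)*56 = ((2 + 29) + 106)*56 = (31 + 106)*56 = 137*56 = 7672)
1/(O + G(-17)) = 1/(7672 - 9) = 1/7663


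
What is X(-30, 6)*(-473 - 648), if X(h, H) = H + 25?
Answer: -34751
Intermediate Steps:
X(h, H) = 25 + H
X(-30, 6)*(-473 - 648) = (25 + 6)*(-473 - 648) = 31*(-1121) = -34751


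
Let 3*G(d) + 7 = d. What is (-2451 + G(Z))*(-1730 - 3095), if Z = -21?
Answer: 35613325/3 ≈ 1.1871e+7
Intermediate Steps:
G(d) = -7/3 + d/3
(-2451 + G(Z))*(-1730 - 3095) = (-2451 + (-7/3 + (1/3)*(-21)))*(-1730 - 3095) = (-2451 + (-7/3 - 7))*(-4825) = (-2451 - 28/3)*(-4825) = -7381/3*(-4825) = 35613325/3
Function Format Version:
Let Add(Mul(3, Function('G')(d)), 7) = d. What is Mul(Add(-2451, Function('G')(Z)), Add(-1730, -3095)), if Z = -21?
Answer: Rational(35613325, 3) ≈ 1.1871e+7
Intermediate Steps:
Function('G')(d) = Add(Rational(-7, 3), Mul(Rational(1, 3), d))
Mul(Add(-2451, Function('G')(Z)), Add(-1730, -3095)) = Mul(Add(-2451, Add(Rational(-7, 3), Mul(Rational(1, 3), -21))), Add(-1730, -3095)) = Mul(Add(-2451, Add(Rational(-7, 3), -7)), -4825) = Mul(Add(-2451, Rational(-28, 3)), -4825) = Mul(Rational(-7381, 3), -4825) = Rational(35613325, 3)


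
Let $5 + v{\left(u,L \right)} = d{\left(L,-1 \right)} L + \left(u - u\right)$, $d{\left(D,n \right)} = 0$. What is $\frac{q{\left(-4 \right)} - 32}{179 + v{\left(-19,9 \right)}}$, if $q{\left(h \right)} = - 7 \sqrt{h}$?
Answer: $- \frac{16}{87} - \frac{7 i}{87} \approx -0.18391 - 0.08046 i$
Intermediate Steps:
$v{\left(u,L \right)} = -5$ ($v{\left(u,L \right)} = -5 + \left(0 L + \left(u - u\right)\right) = -5 + \left(0 + 0\right) = -5 + 0 = -5$)
$\frac{q{\left(-4 \right)} - 32}{179 + v{\left(-19,9 \right)}} = \frac{- 7 \sqrt{-4} - 32}{179 - 5} = \frac{- 7 \cdot 2 i - 32}{174} = \left(- 14 i - 32\right) \frac{1}{174} = \left(-32 - 14 i\right) \frac{1}{174} = - \frac{16}{87} - \frac{7 i}{87}$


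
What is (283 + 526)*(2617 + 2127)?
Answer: 3837896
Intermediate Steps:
(283 + 526)*(2617 + 2127) = 809*4744 = 3837896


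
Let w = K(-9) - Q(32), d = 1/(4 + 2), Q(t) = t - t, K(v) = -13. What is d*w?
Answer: -13/6 ≈ -2.1667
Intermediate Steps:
Q(t) = 0
d = 1/6 ≈ 0.16667
w = -13 (w = -13 - 1*0 = -13 + 0 = -13)
d*w = (1/6)*(-13) = -13/6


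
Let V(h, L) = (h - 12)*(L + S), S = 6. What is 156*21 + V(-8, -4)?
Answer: 3236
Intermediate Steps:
V(h, L) = (-12 + h)*(6 + L) (V(h, L) = (h - 12)*(L + 6) = (-12 + h)*(6 + L))
156*21 + V(-8, -4) = 156*21 + (-72 - 12*(-4) + 6*(-8) - 4*(-8)) = 3276 + (-72 + 48 - 48 + 32) = 3276 - 40 = 3236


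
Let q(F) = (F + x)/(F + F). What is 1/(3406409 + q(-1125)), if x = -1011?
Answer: 375/1277403731 ≈ 2.9356e-7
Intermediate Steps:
q(F) = (-1011 + F)/(2*F) (q(F) = (F - 1011)/(F + F) = (-1011 + F)/((2*F)) = (-1011 + F)*(1/(2*F)) = (-1011 + F)/(2*F))
1/(3406409 + q(-1125)) = 1/(3406409 + (1/2)*(-1011 - 1125)/(-1125)) = 1/(3406409 + (1/2)*(-1/1125)*(-2136)) = 1/(3406409 + 356/375) = 1/(1277403731/375) = 375/1277403731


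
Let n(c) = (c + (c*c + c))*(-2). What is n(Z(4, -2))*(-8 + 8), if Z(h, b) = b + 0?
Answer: 0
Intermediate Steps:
Z(h, b) = b
n(c) = -4*c - 2*c² (n(c) = (c + (c² + c))*(-2) = (c + (c + c²))*(-2) = (c² + 2*c)*(-2) = -4*c - 2*c²)
n(Z(4, -2))*(-8 + 8) = (-2*(-2)*(2 - 2))*(-8 + 8) = -2*(-2)*0*0 = 0*0 = 0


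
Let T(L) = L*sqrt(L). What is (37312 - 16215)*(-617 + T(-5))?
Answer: -13016849 - 105485*I*sqrt(5) ≈ -1.3017e+7 - 2.3587e+5*I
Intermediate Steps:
T(L) = L**(3/2)
(37312 - 16215)*(-617 + T(-5)) = (37312 - 16215)*(-617 + (-5)**(3/2)) = 21097*(-617 - 5*I*sqrt(5)) = -13016849 - 105485*I*sqrt(5)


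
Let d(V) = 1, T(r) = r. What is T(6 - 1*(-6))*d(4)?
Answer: 12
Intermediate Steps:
T(6 - 1*(-6))*d(4) = (6 - 1*(-6))*1 = (6 + 6)*1 = 12*1 = 12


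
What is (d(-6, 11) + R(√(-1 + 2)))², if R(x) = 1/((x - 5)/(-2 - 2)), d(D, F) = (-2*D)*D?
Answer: 5041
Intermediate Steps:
d(D, F) = -2*D²
R(x) = 1/(5/4 - x/4) (R(x) = 1/((-5 + x)/(-4)) = 1/((-5 + x)*(-¼)) = 1/(5/4 - x/4))
(d(-6, 11) + R(√(-1 + 2)))² = (-2*(-6)² - 4/(-5 + √(-1 + 2)))² = (-2*36 - 4/(-5 + √1))² = (-72 - 4/(-5 + 1))² = (-72 - 4/(-4))² = (-72 - 4*(-¼))² = (-72 + 1)² = (-71)² = 5041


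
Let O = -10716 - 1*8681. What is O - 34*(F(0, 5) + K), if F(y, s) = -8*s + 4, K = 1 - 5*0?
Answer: -18207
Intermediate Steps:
K = 1 (K = 1 + 0 = 1)
F(y, s) = 4 - 8*s
O = -19397 (O = -10716 - 8681 = -19397)
O - 34*(F(0, 5) + K) = -19397 - 34*((4 - 8*5) + 1) = -19397 - 34*((4 - 40) + 1) = -19397 - 34*(-36 + 1) = -19397 - 34*(-35) = -19397 + 1190 = -18207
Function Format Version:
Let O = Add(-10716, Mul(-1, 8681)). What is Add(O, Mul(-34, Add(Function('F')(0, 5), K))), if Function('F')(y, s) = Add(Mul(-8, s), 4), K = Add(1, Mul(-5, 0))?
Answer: -18207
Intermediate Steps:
K = 1 (K = Add(1, 0) = 1)
Function('F')(y, s) = Add(4, Mul(-8, s))
O = -19397 (O = Add(-10716, -8681) = -19397)
Add(O, Mul(-34, Add(Function('F')(0, 5), K))) = Add(-19397, Mul(-34, Add(Add(4, Mul(-8, 5)), 1))) = Add(-19397, Mul(-34, Add(Add(4, -40), 1))) = Add(-19397, Mul(-34, Add(-36, 1))) = Add(-19397, Mul(-34, -35)) = Add(-19397, 1190) = -18207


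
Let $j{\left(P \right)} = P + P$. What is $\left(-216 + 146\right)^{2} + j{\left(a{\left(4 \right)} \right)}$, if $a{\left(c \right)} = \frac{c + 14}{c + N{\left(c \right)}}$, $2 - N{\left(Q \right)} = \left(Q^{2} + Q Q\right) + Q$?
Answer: $\frac{24494}{5} \approx 4898.8$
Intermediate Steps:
$N{\left(Q \right)} = 2 - Q - 2 Q^{2}$ ($N{\left(Q \right)} = 2 - \left(\left(Q^{2} + Q Q\right) + Q\right) = 2 - \left(\left(Q^{2} + Q^{2}\right) + Q\right) = 2 - \left(2 Q^{2} + Q\right) = 2 - \left(Q + 2 Q^{2}\right) = 2 - Q - 2 Q^{2}$)
$a{\left(c \right)} = \frac{14 + c}{2 - 2 c^{2}}$ ($a{\left(c \right)} = \frac{c + 14}{c - \left(-2 + c + 2 c^{2}\right)} = \frac{14 + c}{2 - 2 c^{2}}$)
$j{\left(P \right)} = 2 P$
$\left(-216 + 146\right)^{2} + j{\left(a{\left(4 \right)} \right)} = \left(-216 + 146\right)^{2} + 2 \frac{-14 - 4}{2 \left(-1 + 4^{2}\right)} = \left(-70\right)^{2} + 2 \frac{-14 - 4}{2 \left(-1 + 16\right)} = 4900 + 2 \cdot \frac{1}{2} \cdot \frac{1}{15} \left(-18\right) = 4900 + 2 \left(- \frac{3}{5}\right) = 4900 - \frac{6}{5} = \frac{24494}{5}$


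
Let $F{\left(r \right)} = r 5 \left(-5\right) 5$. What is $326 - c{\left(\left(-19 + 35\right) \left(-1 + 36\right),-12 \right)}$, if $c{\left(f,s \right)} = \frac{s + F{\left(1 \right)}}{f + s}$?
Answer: $\frac{1305}{4} \approx 326.25$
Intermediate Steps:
$F{\left(r \right)} = - 125 r$ ($F{\left(r \right)} = 5 r \left(-5\right) 5 = - 25 r 5 = - 125 r$)
$c{\left(f,s \right)} = \frac{-125 + s}{f + s}$ ($c{\left(f,s \right)} = \frac{s - 125}{f + s} = \frac{-125 + s}{f + s}$)
$326 - c{\left(\left(-19 + 35\right) \left(-1 + 36\right),-12 \right)} = 326 - \frac{-125 - 12}{\left(-19 + 35\right) \left(-1 + 36\right) - 12} = 326 - \frac{1}{16 \cdot 35 - 12} \left(-137\right) = 326 - \frac{1}{560 - 12} \left(-137\right) = 326 - \frac{1}{548} \left(-137\right) = 326 - - \frac{1}{4} = 326 + \frac{1}{4} = \frac{1305}{4}$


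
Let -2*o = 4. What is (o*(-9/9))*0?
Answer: 0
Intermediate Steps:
o = -2 (o = -1/2*4 = -2)
(o*(-9/9))*0 = -(-18)/9*0 = -2*(-1)*0 = 2*0 = 0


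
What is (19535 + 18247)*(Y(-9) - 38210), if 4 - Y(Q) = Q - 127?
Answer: -1438360740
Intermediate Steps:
Y(Q) = 131 - Q (Y(Q) = 4 - (Q - 127) = 4 - (-127 + Q) = 4 + (127 - Q) = 131 - Q)
(19535 + 18247)*(Y(-9) - 38210) = (19535 + 18247)*((131 - 1*(-9)) - 38210) = 37782*((131 + 9) - 38210) = 37782*(140 - 38210) = 37782*(-38070) = -1438360740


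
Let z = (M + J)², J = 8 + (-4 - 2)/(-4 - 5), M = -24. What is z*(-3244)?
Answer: -6864304/9 ≈ -7.6270e+5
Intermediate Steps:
J = 26/3 (J = 8 - 6/(-9) = 8 - 6*(-⅑) = 8 + ⅔ = 26/3 ≈ 8.6667)
z = 2116/9 (z = (-24 + 26/3)² = (-46/3)² = 2116/9 ≈ 235.11)
z*(-3244) = (2116/9)*(-3244) = -6864304/9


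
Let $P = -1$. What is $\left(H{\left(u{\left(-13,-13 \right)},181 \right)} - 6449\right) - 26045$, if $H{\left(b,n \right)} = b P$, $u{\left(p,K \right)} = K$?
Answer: $-32481$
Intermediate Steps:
$H{\left(b,n \right)} = - b$ ($H{\left(b,n \right)} = b \left(-1\right) = - b$)
$\left(H{\left(u{\left(-13,-13 \right)},181 \right)} - 6449\right) - 26045 = \left(\left(-1\right) \left(-13\right) - 6449\right) - 26045 = \left(13 - 6449\right) - 26045 = -6436 - 26045 = -32481$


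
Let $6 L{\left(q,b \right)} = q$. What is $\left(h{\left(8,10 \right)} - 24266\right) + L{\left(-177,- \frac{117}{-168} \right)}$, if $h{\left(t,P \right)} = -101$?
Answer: $- \frac{48793}{2} \approx -24397.0$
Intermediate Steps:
$L{\left(q,b \right)} = \frac{q}{6}$
$\left(h{\left(8,10 \right)} - 24266\right) + L{\left(-177,- \frac{117}{-168} \right)} = \left(-101 - 24266\right) + \frac{1}{6} \left(-177\right) = -24367 - \frac{59}{2} = - \frac{48793}{2}$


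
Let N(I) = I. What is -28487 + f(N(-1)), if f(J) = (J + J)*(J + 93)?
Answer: -28671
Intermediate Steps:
f(J) = 2*J*(93 + J) (f(J) = (2*J)*(93 + J) = 2*J*(93 + J))
-28487 + f(N(-1)) = -28487 + 2*(-1)*(93 - 1) = -28487 + 2*(-1)*92 = -28487 - 184 = -28671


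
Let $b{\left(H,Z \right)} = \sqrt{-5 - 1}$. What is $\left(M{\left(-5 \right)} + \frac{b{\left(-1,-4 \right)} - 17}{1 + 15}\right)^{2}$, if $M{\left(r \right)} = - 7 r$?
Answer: $\frac{\left(543 + i \sqrt{6}\right)^{2}}{256} \approx 1151.7 + 10.391 i$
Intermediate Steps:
$b{\left(H,Z \right)} = i \sqrt{6}$ ($b{\left(H,Z \right)} = \sqrt{-6} = i \sqrt{6}$)
$\left(M{\left(-5 \right)} + \frac{b{\left(-1,-4 \right)} - 17}{1 + 15}\right)^{2} = \left(\left(-7\right) \left(-5\right) + \frac{i \sqrt{6} - 17}{1 + 15}\right)^{2} = \left(35 + \frac{-17 + i \sqrt{6}}{16}\right)^{2} = \left(35 + \left(-17 + i \sqrt{6}\right) \frac{1}{16}\right)^{2} = \left(35 - \left(\frac{17}{16} - \frac{i \sqrt{6}}{16}\right)\right)^{2} = \left(\frac{543}{16} + \frac{i \sqrt{6}}{16}\right)^{2}$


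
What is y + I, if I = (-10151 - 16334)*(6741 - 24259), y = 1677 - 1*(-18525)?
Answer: 463984432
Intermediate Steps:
y = 20202 (y = 1677 + 18525 = 20202)
I = 463964230 (I = -26485*(-17518) = 463964230)
y + I = 20202 + 463964230 = 463984432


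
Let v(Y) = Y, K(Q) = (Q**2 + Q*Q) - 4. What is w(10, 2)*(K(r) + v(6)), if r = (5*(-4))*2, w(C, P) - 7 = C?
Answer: 54434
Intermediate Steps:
w(C, P) = 7 + C
r = -40 (r = -20*2 = -40)
K(Q) = -4 + 2*Q**2 (K(Q) = (Q**2 + Q**2) - 4 = 2*Q**2 - 4 = -4 + 2*Q**2)
w(10, 2)*(K(r) + v(6)) = (7 + 10)*((-4 + 2*(-40)**2) + 6) = 17*((-4 + 2*1600) + 6) = 17*((-4 + 3200) + 6) = 17*(3196 + 6) = 17*3202 = 54434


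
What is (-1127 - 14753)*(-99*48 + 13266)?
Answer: -135202320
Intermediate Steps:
(-1127 - 14753)*(-99*48 + 13266) = -15880*(-4752 + 13266) = -15880*8514 = -135202320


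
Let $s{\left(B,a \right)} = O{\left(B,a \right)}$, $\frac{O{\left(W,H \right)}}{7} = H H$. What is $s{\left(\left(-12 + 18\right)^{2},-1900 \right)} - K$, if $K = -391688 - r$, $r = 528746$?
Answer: $26190434$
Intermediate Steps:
$K = -920434$ ($K = -391688 - 528746 = -920434$)
$O{\left(W,H \right)} = 7 H^{2}$ ($O{\left(W,H \right)} = 7 H H = 7 H^{2}$)
$s{\left(B,a \right)} = 7 a^{2}$
$s{\left(\left(-12 + 18\right)^{2},-1900 \right)} - K = 7 \left(-1900\right)^{2} - -920434 = 7 \cdot 3610000 + 920434 = 25270000 + 920434 = 26190434$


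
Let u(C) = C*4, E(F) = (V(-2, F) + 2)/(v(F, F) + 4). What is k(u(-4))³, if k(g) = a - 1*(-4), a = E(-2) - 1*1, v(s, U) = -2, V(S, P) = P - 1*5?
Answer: ⅛ ≈ 0.12500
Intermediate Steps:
V(S, P) = -5 + P (V(S, P) = P - 5 = -5 + P)
E(F) = -3/2 + F/2 (E(F) = ((-5 + F) + 2)/(-2 + 4) = (-3 + F)/2 = (-3 + F)*(½) = -3/2 + F/2)
a = -7/2 (a = (-3/2 + (½)*(-2)) - 1*1 = (-3/2 - 1) - 1 = -5/2 - 1 = -7/2 ≈ -3.5000)
u(C) = 4*C
k(g) = ½ (k(g) = -7/2 - 1*(-4) = -7/2 + 4 = ½)
k(u(-4))³ = (½)³ = ⅛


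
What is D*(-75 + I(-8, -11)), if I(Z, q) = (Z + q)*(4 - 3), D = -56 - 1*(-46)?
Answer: 940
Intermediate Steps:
D = -10 (D = -56 + 46 = -10)
I(Z, q) = Z + q (I(Z, q) = (Z + q)*1 = Z + q)
D*(-75 + I(-8, -11)) = -10*(-75 + (-8 - 11)) = -10*(-75 - 19) = -10*(-94) = 940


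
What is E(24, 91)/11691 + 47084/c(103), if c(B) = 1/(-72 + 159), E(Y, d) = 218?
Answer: 47889937046/11691 ≈ 4.0963e+6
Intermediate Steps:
c(B) = 1/87
E(24, 91)/11691 + 47084/c(103) = 218/11691 + 47084/(1/87) = 218*(1/11691) + 47084*87 = 218/11691 + 4096308 = 47889937046/11691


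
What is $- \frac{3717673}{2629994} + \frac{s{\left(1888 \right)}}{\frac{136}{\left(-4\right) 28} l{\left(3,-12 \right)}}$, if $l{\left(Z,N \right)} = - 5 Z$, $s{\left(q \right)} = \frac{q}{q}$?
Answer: $- \frac{911186699}{670648470} \approx -1.3587$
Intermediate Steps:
$s{\left(q \right)} = 1$
$- \frac{3717673}{2629994} + \frac{s{\left(1888 \right)}}{\frac{136}{\left(-4\right) 28} l{\left(3,-12 \right)}} = - \frac{3717673}{2629994} + 1 \frac{1}{\frac{136}{\left(-4\right) 28} \left(\left(-5\right) 3\right)} = \left(-3717673\right) \frac{1}{2629994} + 1 \frac{1}{\frac{136}{-112} \left(-15\right)} = - \frac{3717673}{2629994} + 1 \frac{1}{136 \left(- \frac{1}{112}\right) \left(-15\right)} = - \frac{3717673}{2629994} + 1 \frac{1}{\left(- \frac{17}{14}\right) \left(-15\right)} = - \frac{3717673}{2629994} + 1 \frac{1}{\frac{255}{14}} = - \frac{3717673}{2629994} + 1 \cdot \frac{14}{255} = - \frac{3717673}{2629994} + \frac{14}{255} = - \frac{911186699}{670648470}$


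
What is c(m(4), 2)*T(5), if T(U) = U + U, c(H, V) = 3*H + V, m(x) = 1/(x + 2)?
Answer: 25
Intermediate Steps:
m(x) = 1/(2 + x)
c(H, V) = V + 3*H
T(U) = 2*U
c(m(4), 2)*T(5) = (2 + 3/(2 + 4))*(2*5) = (2 + 3/6)*10 = (2 + 3*(⅙))*10 = (2 + ½)*10 = (5/2)*10 = 25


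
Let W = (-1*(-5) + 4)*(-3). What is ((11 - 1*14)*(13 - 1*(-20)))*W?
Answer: 2673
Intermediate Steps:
W = -27 (W = (5 + 4)*(-3) = 9*(-3) = -27)
((11 - 1*14)*(13 - 1*(-20)))*W = ((11 - 1*14)*(13 - 1*(-20)))*(-27) = ((11 - 14)*(13 + 20))*(-27) = -3*33*(-27) = -99*(-27) = 2673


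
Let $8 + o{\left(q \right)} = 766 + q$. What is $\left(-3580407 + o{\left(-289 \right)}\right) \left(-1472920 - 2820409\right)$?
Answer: $15369851633602$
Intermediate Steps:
$o{\left(q \right)} = 758 + q$ ($o{\left(q \right)} = -8 + \left(766 + q\right) = 758 + q$)
$\left(-3580407 + o{\left(-289 \right)}\right) \left(-1472920 - 2820409\right) = \left(-3580407 + \left(758 - 289\right)\right) \left(-1472920 - 2820409\right) = \left(-3580407 + 469\right) \left(-4293329\right) = \left(-3579938\right) \left(-4293329\right) = 15369851633602$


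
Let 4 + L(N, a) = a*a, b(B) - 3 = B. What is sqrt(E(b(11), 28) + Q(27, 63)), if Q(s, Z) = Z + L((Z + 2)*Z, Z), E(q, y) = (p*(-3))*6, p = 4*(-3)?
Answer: 2*sqrt(1061) ≈ 65.146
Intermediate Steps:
p = -12
b(B) = 3 + B
L(N, a) = -4 + a**2 (L(N, a) = -4 + a*a = -4 + a**2)
E(q, y) = 216 (E(q, y) = -12*(-3)*6 = 36*6 = 216)
Q(s, Z) = -4 + Z + Z**2 (Q(s, Z) = Z + (-4 + Z**2) = -4 + Z + Z**2)
sqrt(E(b(11), 28) + Q(27, 63)) = sqrt(216 + (-4 + 63 + 63**2)) = sqrt(216 + (-4 + 63 + 3969)) = sqrt(216 + 4028) = sqrt(4244) = 2*sqrt(1061)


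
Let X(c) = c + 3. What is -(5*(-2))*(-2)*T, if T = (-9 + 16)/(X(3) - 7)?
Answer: 140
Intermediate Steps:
X(c) = 3 + c
T = -7 (T = (-9 + 16)/((3 + 3) - 7) = 7/(6 - 7) = 7/(-1) = 7*(-1) = -7)
-(5*(-2))*(-2)*T = -(5*(-2))*(-2)*(-7) = -(-10*(-2))*(-7) = -20*(-7) = -1*(-140) = 140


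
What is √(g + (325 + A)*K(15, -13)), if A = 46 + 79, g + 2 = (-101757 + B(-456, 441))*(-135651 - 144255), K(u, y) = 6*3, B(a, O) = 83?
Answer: √28459170742 ≈ 1.6870e+5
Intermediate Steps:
K(u, y) = 18
g = 28459162642 (g = -2 + (-101757 + 83)*(-135651 - 144255) = -2 - 101674*(-279906) = -2 + 28459162644 = 28459162642)
A = 125
√(g + (325 + A)*K(15, -13)) = √(28459162642 + (325 + 125)*18) = √(28459162642 + 450*18) = √(28459162642 + 8100) = √28459170742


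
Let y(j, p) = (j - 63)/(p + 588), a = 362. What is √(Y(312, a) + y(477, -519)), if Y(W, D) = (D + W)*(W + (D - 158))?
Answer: √347790 ≈ 589.74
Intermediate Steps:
y(j, p) = (-63 + j)/(588 + p)
Y(W, D) = (D + W)*(-158 + D + W) (Y(W, D) = (D + W)*(W + (-158 + D)) = (D + W)*(-158 + D + W))
√(Y(312, a) + y(477, -519)) = √((362² + 312² - 158*362 - 158*312 + 2*362*312) + (-63 + 477)/(588 - 519)) = √((131044 + 97344 - 57196 - 49296 + 225888) + 414/69) = √(347784 + (1/69)*414) = √(347784 + 6) = √347790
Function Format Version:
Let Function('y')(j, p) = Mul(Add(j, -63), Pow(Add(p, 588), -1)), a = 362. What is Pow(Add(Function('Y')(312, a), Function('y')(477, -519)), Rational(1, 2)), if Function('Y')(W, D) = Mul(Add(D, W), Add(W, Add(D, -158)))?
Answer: Pow(347790, Rational(1, 2)) ≈ 589.74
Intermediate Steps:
Function('y')(j, p) = Mul(Pow(Add(588, p), -1), Add(-63, j)) (Function('y')(j, p) = Mul(Add(-63, j), Pow(Add(588, p), -1)) = Mul(Pow(Add(588, p), -1), Add(-63, j)))
Function('Y')(W, D) = Mul(Add(D, W), Add(-158, D, W)) (Function('Y')(W, D) = Mul(Add(D, W), Add(W, Add(-158, D))) = Mul(Add(D, W), Add(-158, D, W)))
Pow(Add(Function('Y')(312, a), Function('y')(477, -519)), Rational(1, 2)) = Pow(Add(Add(Pow(362, 2), Pow(312, 2), Mul(-158, 362), Mul(-158, 312), Mul(2, 362, 312)), Mul(Pow(Add(588, -519), -1), Add(-63, 477))), Rational(1, 2)) = Pow(Add(Add(131044, 97344, -57196, -49296, 225888), Mul(Pow(69, -1), 414)), Rational(1, 2)) = Pow(Add(347784, Mul(Rational(1, 69), 414)), Rational(1, 2)) = Pow(Add(347784, 6), Rational(1, 2)) = Pow(347790, Rational(1, 2))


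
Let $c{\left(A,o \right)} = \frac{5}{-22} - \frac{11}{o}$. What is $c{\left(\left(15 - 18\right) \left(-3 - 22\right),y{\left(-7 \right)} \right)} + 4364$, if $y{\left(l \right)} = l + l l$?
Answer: $\frac{1007971}{231} \approx 4363.5$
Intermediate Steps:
$y{\left(l \right)} = l + l^{2}$
$c{\left(A,o \right)} = - \frac{5}{22} - \frac{11}{o}$ ($c{\left(A,o \right)} = 5 \left(- \frac{1}{22}\right) - \frac{11}{o} = - \frac{5}{22} - \frac{11}{o}$)
$c{\left(\left(15 - 18\right) \left(-3 - 22\right),y{\left(-7 \right)} \right)} + 4364 = \left(- \frac{5}{22} - \frac{11}{\left(-7\right) \left(1 - 7\right)}\right) + 4364 = \left(- \frac{5}{22} - \frac{11}{\left(-7\right) \left(-6\right)}\right) + 4364 = \left(- \frac{5}{22} - \frac{11}{42}\right) + 4364 = - \frac{113}{231} + 4364 = \frac{1007971}{231}$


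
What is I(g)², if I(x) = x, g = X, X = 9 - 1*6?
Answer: 9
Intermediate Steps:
X = 3 (X = 9 - 6 = 3)
g = 3
I(g)² = 3² = 9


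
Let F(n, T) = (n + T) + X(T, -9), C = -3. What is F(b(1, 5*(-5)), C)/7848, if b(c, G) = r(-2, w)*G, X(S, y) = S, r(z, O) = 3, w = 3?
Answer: -9/872 ≈ -0.010321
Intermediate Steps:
b(c, G) = 3*G
F(n, T) = n + 2*T (F(n, T) = (n + T) + T = (T + n) + T = n + 2*T)
F(b(1, 5*(-5)), C)/7848 = (3*(5*(-5)) + 2*(-3))/7848 = (3*(-25) - 6)*(1/7848) = (-75 - 6)*(1/7848) = -81*1/7848 = -9/872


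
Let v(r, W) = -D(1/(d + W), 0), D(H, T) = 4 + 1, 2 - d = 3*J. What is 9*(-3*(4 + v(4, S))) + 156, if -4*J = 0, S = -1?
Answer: 183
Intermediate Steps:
J = 0 (J = -1/4*0 = 0)
d = 2 (d = 2 - 3*0 = 2 - 1*0 = 2 + 0 = 2)
D(H, T) = 5
v(r, W) = -5 (v(r, W) = -1*5 = -5)
9*(-3*(4 + v(4, S))) + 156 = 9*(-3*(4 - 5)) + 156 = 9*(-3*(-1)) + 156 = 9*3 + 156 = 27 + 156 = 183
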